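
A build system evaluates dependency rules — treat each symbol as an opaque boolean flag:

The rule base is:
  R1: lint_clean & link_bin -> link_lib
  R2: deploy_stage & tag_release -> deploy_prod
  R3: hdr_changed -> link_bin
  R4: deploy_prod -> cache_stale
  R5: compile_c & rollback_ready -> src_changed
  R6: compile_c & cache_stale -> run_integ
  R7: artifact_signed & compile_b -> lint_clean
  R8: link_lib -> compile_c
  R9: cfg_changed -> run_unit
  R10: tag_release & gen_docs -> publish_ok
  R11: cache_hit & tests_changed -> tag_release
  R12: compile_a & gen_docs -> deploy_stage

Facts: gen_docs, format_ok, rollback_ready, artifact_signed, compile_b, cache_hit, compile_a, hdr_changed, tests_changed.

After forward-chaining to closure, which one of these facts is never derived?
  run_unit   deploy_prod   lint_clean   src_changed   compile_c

Round 1 — R3, R7, R11, R12, derive link_bin, lint_clean, tag_release, deploy_stage.
Round 2 — R1, R2, R10, derive link_lib, deploy_prod, publish_ok.
Round 3 — R4, R8, derive cache_stale, compile_c.
Round 4 — R5, R6, derive src_changed, run_integ.
Derived: lint_clean (round 1), deploy_prod (round 2), compile_c (round 3), src_changed (round 4). run_unit never appears in any round.

run_unit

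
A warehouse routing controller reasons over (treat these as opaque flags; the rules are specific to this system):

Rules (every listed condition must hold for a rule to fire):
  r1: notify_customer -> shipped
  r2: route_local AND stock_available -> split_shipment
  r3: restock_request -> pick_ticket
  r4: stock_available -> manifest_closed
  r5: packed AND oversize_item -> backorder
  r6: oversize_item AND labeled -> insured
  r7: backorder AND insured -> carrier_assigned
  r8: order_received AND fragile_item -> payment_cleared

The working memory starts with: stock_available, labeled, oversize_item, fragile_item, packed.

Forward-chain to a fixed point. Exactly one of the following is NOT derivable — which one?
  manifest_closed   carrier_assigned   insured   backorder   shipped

Round 1: r4 [stock_available -> manifest_closed]; r5 [packed AND oversize_item -> backorder]; r6 [oversize_item AND labeled -> insured]. New: manifest_closed, backorder, insured.
Round 2: r7 [backorder AND insured -> carrier_assigned]. New: carrier_assigned.
Derived: insured (round 1), backorder (round 1), carrier_assigned (round 2), manifest_closed (round 1). shipped never appears in any round.

shipped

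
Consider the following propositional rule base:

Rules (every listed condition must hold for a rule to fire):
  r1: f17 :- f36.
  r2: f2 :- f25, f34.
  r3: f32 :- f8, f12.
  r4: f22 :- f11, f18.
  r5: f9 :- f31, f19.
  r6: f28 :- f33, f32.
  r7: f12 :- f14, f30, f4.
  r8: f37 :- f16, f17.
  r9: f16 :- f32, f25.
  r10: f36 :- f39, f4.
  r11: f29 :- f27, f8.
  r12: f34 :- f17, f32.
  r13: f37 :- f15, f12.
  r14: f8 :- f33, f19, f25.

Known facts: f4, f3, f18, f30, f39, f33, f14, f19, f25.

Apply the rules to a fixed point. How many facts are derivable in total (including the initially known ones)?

19

Round 1 — r7, r10, r14, derive f12, f36, f8.
Round 2 — r1, r3, derive f17, f32.
Round 3 — r6, r9, r12, derive f28, f16, f34.
Round 4 — r2, r8, derive f2, f37.
Closure: {f12, f14, f16, f17, f18, f19, f2, f25, f28, f3, f30, f32, f33, f34, f36, f37, f39, f4, f8} — 19 facts.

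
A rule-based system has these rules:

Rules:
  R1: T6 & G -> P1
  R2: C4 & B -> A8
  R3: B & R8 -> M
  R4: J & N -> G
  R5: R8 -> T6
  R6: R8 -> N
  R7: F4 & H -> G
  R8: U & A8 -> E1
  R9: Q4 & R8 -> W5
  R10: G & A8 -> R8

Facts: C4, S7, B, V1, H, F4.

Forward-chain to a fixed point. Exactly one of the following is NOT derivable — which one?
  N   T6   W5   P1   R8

Round 1: R2 [C4 & B -> A8]; R7 [F4 & H -> G]. Adds A8, G.
Round 2: R10 [G & A8 -> R8]. Adds R8.
Round 3: R3 [B & R8 -> M]; R5 [R8 -> T6]; R6 [R8 -> N]. Adds M, T6, N.
Round 4: R1 [T6 & G -> P1]. Adds P1.
Derived: P1 (round 4), R8 (round 2), T6 (round 3), N (round 3). W5 never appears in any round.

W5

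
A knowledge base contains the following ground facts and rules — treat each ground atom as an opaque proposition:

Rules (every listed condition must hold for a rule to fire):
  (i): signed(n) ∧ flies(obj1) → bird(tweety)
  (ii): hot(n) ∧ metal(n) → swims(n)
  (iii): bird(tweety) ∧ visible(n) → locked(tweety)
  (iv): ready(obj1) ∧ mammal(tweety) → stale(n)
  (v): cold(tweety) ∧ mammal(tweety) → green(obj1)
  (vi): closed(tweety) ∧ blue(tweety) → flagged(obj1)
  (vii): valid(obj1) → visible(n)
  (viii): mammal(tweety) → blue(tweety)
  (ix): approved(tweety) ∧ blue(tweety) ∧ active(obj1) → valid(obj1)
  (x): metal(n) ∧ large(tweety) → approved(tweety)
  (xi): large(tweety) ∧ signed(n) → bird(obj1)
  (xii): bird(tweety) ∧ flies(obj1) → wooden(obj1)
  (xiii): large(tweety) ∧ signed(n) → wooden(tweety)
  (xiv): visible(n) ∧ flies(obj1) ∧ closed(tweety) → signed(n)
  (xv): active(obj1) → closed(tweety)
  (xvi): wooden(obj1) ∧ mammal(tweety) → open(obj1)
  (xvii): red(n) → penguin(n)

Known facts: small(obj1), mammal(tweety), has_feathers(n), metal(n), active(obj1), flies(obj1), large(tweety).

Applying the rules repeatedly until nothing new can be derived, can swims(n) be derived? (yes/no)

no

Round 1: (viii) [mammal(tweety) → blue(tweety)]; (x) [metal(n) ∧ large(tweety) → approved(tweety)]; (xv) [active(obj1) → closed(tweety)]. New: blue(tweety), approved(tweety), closed(tweety).
Round 2: (vi) [closed(tweety) ∧ blue(tweety) → flagged(obj1)]; (ix) [approved(tweety) ∧ blue(tweety) ∧ active(obj1) → valid(obj1)]. New: flagged(obj1), valid(obj1).
Round 3: (vii) [valid(obj1) → visible(n)]. New: visible(n).
Round 4: (xiv) [visible(n) ∧ flies(obj1) ∧ closed(tweety) → signed(n)]. New: signed(n).
Round 5: (i) [signed(n) ∧ flies(obj1) → bird(tweety)]; (xi) [large(tweety) ∧ signed(n) → bird(obj1)]; (xiii) [large(tweety) ∧ signed(n) → wooden(tweety)]. New: bird(tweety), bird(obj1), wooden(tweety).
Round 6: (iii) [bird(tweety) ∧ visible(n) → locked(tweety)]; (xii) [bird(tweety) ∧ flies(obj1) → wooden(obj1)]. New: locked(tweety), wooden(obj1).
Round 7: (xvi) [wooden(obj1) ∧ mammal(tweety) → open(obj1)]. New: open(obj1).
Fixed point reached. swims(n) is concluded only by (ii); (ii) needs hot(n) (never derived).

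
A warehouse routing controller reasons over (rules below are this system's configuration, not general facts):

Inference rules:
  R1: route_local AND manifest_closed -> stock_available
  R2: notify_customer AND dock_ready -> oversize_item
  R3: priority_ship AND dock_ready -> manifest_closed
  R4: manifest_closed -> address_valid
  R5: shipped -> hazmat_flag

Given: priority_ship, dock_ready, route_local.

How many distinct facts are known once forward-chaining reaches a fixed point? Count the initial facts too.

6

Round 1: R3 [priority_ship AND dock_ready -> manifest_closed]. New: manifest_closed.
Round 2: R1 [route_local AND manifest_closed -> stock_available]; R4 [manifest_closed -> address_valid]. New: stock_available, address_valid.
Closure: {address_valid, dock_ready, manifest_closed, priority_ship, route_local, stock_available} — 6 facts.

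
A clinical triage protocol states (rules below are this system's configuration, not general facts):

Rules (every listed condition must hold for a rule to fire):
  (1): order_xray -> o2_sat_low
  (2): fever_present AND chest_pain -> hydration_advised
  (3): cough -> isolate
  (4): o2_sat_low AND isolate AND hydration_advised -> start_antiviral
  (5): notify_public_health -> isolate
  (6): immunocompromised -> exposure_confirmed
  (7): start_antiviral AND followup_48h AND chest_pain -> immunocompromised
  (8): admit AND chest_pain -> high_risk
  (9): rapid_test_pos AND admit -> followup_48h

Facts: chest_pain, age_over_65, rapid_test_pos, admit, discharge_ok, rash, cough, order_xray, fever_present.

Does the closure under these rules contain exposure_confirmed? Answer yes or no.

yes

Round 1 — (1), (2), (3), (8), (9), derive o2_sat_low, hydration_advised, isolate, high_risk, followup_48h.
Round 2 — (4), derive start_antiviral.
Round 3 — (7), derive immunocompromised.
Round 4 — (6), derive exposure_confirmed.
exposure_confirmed appears in round 4, so it is derivable.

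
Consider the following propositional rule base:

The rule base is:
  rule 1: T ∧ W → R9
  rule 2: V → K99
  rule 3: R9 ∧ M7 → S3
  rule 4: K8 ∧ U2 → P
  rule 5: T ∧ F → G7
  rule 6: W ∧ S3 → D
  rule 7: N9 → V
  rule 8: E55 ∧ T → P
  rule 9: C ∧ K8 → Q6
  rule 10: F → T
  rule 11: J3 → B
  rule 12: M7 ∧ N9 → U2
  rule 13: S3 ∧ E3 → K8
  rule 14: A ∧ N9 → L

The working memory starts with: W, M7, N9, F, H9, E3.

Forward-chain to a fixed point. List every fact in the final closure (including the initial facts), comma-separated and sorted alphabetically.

D, E3, F, G7, H9, K8, K99, M7, N9, P, R9, S3, T, U2, V, W

Round 1 — rule 7, rule 10, rule 12, derive V, T, U2.
Round 2 — rule 1, rule 2, rule 5, derive R9, K99, G7.
Round 3 — rule 3, derive S3.
Round 4 — rule 6, rule 13, derive D, K8.
Round 5 — rule 4, derive P.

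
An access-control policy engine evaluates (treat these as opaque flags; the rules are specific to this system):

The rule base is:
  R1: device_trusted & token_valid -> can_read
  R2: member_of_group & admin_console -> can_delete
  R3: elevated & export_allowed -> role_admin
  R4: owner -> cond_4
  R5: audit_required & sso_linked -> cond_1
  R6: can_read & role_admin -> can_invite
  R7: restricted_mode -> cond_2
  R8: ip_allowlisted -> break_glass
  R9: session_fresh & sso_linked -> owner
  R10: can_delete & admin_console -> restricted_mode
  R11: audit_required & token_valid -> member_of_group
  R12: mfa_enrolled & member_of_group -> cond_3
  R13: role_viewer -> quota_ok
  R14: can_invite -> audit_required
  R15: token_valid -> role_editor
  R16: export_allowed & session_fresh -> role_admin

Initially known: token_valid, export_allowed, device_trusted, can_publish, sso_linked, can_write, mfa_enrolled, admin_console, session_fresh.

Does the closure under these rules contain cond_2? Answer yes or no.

Round 1 fires R1, R9, R15, R16, giving can_read, owner, role_editor, role_admin.
Round 2 fires R4, R6, giving cond_4, can_invite.
Round 3 fires R14, giving audit_required.
Round 4 fires R5, R11, giving cond_1, member_of_group.
Round 5 fires R2, R12, giving can_delete, cond_3.
Round 6 fires R10, giving restricted_mode.
Round 7 fires R7, giving cond_2.
cond_2 appears in round 7, so it is derivable.

yes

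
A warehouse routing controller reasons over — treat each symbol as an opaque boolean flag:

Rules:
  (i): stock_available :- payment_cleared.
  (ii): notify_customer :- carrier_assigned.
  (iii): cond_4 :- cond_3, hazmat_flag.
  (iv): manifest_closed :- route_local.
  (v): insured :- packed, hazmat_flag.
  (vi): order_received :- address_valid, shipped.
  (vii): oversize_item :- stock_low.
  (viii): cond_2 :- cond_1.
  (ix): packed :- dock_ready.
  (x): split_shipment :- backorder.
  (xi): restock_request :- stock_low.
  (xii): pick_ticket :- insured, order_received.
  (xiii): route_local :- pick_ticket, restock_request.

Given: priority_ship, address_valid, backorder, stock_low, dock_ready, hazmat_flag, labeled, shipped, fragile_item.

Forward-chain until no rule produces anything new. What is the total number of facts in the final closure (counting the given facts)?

18

Round 1: (vi) [order_received :- address_valid, shipped.]; (vii) [oversize_item :- stock_low.]; (ix) [packed :- dock_ready.]; (x) [split_shipment :- backorder.]; (xi) [restock_request :- stock_low.]. New: order_received, oversize_item, packed, split_shipment, restock_request.
Round 2: (v) [insured :- packed, hazmat_flag.]. New: insured.
Round 3: (xii) [pick_ticket :- insured, order_received.]. New: pick_ticket.
Round 4: (xiii) [route_local :- pick_ticket, restock_request.]. New: route_local.
Round 5: (iv) [manifest_closed :- route_local.]. New: manifest_closed.
Closure: {address_valid, backorder, dock_ready, fragile_item, hazmat_flag, insured, labeled, manifest_closed, order_received, oversize_item, packed, pick_ticket, priority_ship, restock_request, route_local, shipped, split_shipment, stock_low} — 18 facts.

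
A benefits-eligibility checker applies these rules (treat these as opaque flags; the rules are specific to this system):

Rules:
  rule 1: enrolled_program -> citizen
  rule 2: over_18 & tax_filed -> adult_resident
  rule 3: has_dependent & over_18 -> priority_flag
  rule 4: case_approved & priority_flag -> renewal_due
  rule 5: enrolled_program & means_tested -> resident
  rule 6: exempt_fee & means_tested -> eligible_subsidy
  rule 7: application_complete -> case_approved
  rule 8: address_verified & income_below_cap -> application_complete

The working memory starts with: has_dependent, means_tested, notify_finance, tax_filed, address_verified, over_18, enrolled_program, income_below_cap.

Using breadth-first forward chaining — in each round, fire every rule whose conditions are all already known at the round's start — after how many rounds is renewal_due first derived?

3

Round 1: rule 1 [enrolled_program -> citizen]; rule 2 [over_18 & tax_filed -> adult_resident]; rule 3 [has_dependent & over_18 -> priority_flag]; rule 5 [enrolled_program & means_tested -> resident]; rule 8 [address_verified & income_below_cap -> application_complete]. New: citizen, adult_resident, priority_flag, resident, application_complete.
Round 2: rule 7 [application_complete -> case_approved]. New: case_approved.
Round 3: rule 4 [case_approved & priority_flag -> renewal_due]. New: renewal_due.
renewal_due first appears in round 3.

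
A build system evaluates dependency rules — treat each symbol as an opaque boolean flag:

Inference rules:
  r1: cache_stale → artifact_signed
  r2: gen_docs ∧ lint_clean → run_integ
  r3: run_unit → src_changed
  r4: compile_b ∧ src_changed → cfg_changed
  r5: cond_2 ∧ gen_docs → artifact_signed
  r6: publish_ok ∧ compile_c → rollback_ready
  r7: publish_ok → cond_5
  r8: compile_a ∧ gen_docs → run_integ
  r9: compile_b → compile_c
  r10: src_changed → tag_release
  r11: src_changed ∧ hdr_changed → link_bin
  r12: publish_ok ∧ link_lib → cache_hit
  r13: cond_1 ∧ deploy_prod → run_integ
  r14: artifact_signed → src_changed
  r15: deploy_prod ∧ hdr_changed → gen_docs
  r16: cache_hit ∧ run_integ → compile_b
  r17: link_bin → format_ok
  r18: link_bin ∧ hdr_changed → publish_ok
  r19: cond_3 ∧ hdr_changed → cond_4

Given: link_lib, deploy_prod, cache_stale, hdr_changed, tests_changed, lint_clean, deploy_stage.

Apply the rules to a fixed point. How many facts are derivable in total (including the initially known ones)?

21

[1] r1 [cache_stale → artifact_signed]; r15 [deploy_prod ∧ hdr_changed → gen_docs]. ⇒ new: artifact_signed, gen_docs.
[2] r2 [gen_docs ∧ lint_clean → run_integ]; r14 [artifact_signed → src_changed]. ⇒ new: run_integ, src_changed.
[3] r10 [src_changed → tag_release]; r11 [src_changed ∧ hdr_changed → link_bin]. ⇒ new: tag_release, link_bin.
[4] r17 [link_bin → format_ok]; r18 [link_bin ∧ hdr_changed → publish_ok]. ⇒ new: format_ok, publish_ok.
[5] r7 [publish_ok → cond_5]; r12 [publish_ok ∧ link_lib → cache_hit]. ⇒ new: cond_5, cache_hit.
[6] r16 [cache_hit ∧ run_integ → compile_b]. ⇒ new: compile_b.
[7] r4 [compile_b ∧ src_changed → cfg_changed]; r9 [compile_b → compile_c]. ⇒ new: cfg_changed, compile_c.
[8] r6 [publish_ok ∧ compile_c → rollback_ready]. ⇒ new: rollback_ready.
Closure: {artifact_signed, cache_hit, cache_stale, cfg_changed, compile_b, compile_c, cond_5, deploy_prod, deploy_stage, format_ok, gen_docs, hdr_changed, link_bin, link_lib, lint_clean, publish_ok, rollback_ready, run_integ, src_changed, tag_release, tests_changed} — 21 facts.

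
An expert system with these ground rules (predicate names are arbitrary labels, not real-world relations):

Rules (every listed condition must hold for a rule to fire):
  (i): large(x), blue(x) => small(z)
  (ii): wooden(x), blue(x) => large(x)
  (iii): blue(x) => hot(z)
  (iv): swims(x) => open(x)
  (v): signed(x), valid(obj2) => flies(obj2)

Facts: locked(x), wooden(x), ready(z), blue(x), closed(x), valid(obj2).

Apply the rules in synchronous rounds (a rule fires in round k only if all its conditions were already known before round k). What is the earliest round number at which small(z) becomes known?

Round 1: (ii) [wooden(x), blue(x) => large(x)]; (iii) [blue(x) => hot(z)]. Adds large(x), hot(z).
Round 2: (i) [large(x), blue(x) => small(z)]. Adds small(z).
small(z) first appears in round 2.

2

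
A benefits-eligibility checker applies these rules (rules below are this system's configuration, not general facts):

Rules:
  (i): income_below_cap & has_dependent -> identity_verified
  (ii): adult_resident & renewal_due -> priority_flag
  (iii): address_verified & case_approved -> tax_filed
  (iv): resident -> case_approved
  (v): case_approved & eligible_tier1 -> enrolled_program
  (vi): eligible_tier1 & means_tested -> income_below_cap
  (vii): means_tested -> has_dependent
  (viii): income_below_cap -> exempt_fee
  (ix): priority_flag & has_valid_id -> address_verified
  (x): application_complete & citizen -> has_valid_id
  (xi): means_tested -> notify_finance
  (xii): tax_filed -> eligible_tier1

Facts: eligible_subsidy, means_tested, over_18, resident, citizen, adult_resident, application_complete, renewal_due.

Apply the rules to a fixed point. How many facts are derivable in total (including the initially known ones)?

Round 1 — (ii), (iv), (vii), (x), (xi), derive priority_flag, case_approved, has_dependent, has_valid_id, notify_finance.
Round 2 — (ix), derive address_verified.
Round 3 — (iii), derive tax_filed.
Round 4 — (xii), derive eligible_tier1.
Round 5 — (v), (vi), derive enrolled_program, income_below_cap.
Round 6 — (i), (viii), derive identity_verified, exempt_fee.
Closure: {address_verified, adult_resident, application_complete, case_approved, citizen, eligible_subsidy, eligible_tier1, enrolled_program, exempt_fee, has_dependent, has_valid_id, identity_verified, income_below_cap, means_tested, notify_finance, over_18, priority_flag, renewal_due, resident, tax_filed} — 20 facts.

20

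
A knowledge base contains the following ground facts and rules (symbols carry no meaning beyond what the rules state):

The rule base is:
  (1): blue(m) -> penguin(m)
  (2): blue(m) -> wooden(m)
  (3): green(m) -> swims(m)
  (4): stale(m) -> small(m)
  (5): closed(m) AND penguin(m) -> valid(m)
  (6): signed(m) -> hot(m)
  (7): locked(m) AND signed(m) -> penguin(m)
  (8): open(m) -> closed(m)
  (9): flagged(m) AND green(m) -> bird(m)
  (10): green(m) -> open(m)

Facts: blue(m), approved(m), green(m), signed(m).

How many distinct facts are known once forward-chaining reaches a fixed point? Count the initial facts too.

Round 1: (1) [blue(m) -> penguin(m)]; (2) [blue(m) -> wooden(m)]; (3) [green(m) -> swims(m)]; (6) [signed(m) -> hot(m)]; (10) [green(m) -> open(m)]. New: penguin(m), wooden(m), swims(m), hot(m), open(m).
Round 2: (8) [open(m) -> closed(m)]. New: closed(m).
Round 3: (5) [closed(m) AND penguin(m) -> valid(m)]. New: valid(m).
Closure: {approved(m), blue(m), closed(m), green(m), hot(m), open(m), penguin(m), signed(m), swims(m), valid(m), wooden(m)} — 11 facts.

11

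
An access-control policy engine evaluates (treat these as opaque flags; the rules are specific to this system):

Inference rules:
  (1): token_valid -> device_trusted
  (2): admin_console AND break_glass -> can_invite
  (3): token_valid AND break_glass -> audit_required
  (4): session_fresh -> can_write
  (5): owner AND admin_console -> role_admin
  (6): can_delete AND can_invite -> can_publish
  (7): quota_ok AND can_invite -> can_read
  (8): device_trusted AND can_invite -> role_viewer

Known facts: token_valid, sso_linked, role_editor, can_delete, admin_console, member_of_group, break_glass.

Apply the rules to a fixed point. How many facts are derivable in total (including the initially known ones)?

12

Round 1: (1) [token_valid -> device_trusted]; (2) [admin_console AND break_glass -> can_invite]; (3) [token_valid AND break_glass -> audit_required]. Adds device_trusted, can_invite, audit_required.
Round 2: (6) [can_delete AND can_invite -> can_publish]; (8) [device_trusted AND can_invite -> role_viewer]. Adds can_publish, role_viewer.
Closure: {admin_console, audit_required, break_glass, can_delete, can_invite, can_publish, device_trusted, member_of_group, role_editor, role_viewer, sso_linked, token_valid} — 12 facts.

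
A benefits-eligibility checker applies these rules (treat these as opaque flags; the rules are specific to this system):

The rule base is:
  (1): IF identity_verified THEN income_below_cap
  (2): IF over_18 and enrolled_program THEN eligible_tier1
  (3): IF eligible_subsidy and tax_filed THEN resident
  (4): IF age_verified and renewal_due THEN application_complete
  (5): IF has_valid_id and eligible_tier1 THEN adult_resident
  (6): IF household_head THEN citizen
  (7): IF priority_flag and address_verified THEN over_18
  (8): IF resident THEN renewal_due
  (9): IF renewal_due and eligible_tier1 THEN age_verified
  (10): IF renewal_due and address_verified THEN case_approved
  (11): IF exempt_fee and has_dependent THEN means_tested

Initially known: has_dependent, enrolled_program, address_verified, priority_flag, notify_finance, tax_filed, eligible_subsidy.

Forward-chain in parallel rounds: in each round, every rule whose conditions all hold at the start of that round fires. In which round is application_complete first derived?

4

Round 1 fires (3), (7), giving resident, over_18.
Round 2 fires (2), (8), giving eligible_tier1, renewal_due.
Round 3 fires (9), (10), giving age_verified, case_approved.
Round 4 fires (4), giving application_complete.
application_complete first appears in round 4.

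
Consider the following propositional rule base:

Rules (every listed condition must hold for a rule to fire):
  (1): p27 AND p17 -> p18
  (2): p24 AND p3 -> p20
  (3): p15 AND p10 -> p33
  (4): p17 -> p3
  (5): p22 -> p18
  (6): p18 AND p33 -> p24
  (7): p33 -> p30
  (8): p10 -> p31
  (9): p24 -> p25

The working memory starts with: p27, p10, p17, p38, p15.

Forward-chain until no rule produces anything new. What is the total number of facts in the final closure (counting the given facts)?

13

[1] (1) [p27 AND p17 -> p18]; (3) [p15 AND p10 -> p33]; (4) [p17 -> p3]; (8) [p10 -> p31]. ⇒ new: p18, p33, p3, p31.
[2] (6) [p18 AND p33 -> p24]; (7) [p33 -> p30]. ⇒ new: p24, p30.
[3] (2) [p24 AND p3 -> p20]; (9) [p24 -> p25]. ⇒ new: p20, p25.
Closure: {p10, p15, p17, p18, p20, p24, p25, p27, p3, p30, p31, p33, p38} — 13 facts.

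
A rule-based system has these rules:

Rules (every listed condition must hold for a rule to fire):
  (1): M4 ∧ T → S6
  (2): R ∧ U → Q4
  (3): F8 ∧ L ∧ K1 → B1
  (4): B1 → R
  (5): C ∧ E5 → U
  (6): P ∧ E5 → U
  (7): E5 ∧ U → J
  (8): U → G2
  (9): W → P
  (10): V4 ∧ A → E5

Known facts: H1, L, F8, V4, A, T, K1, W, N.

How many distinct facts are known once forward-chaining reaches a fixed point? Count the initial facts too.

17

[1] (3) [F8 ∧ L ∧ K1 → B1]; (9) [W → P]; (10) [V4 ∧ A → E5]. ⇒ new: B1, P, E5.
[2] (4) [B1 → R]; (6) [P ∧ E5 → U]. ⇒ new: R, U.
[3] (2) [R ∧ U → Q4]; (7) [E5 ∧ U → J]; (8) [U → G2]. ⇒ new: Q4, J, G2.
Closure: {A, B1, E5, F8, G2, H1, J, K1, L, N, P, Q4, R, T, U, V4, W} — 17 facts.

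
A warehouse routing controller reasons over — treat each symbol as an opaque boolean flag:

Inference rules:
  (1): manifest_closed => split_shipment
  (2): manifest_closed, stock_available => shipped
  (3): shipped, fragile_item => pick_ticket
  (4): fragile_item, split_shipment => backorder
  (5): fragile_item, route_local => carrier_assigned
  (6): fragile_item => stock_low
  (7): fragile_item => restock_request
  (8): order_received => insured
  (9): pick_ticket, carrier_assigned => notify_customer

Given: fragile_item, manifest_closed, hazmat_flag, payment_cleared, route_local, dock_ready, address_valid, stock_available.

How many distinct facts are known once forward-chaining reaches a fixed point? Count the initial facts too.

16

Round 1 fires (1), (2), (5), (6), (7), giving split_shipment, shipped, carrier_assigned, stock_low, restock_request.
Round 2 fires (3), (4), giving pick_ticket, backorder.
Round 3 fires (9), giving notify_customer.
Closure: {address_valid, backorder, carrier_assigned, dock_ready, fragile_item, hazmat_flag, manifest_closed, notify_customer, payment_cleared, pick_ticket, restock_request, route_local, shipped, split_shipment, stock_available, stock_low} — 16 facts.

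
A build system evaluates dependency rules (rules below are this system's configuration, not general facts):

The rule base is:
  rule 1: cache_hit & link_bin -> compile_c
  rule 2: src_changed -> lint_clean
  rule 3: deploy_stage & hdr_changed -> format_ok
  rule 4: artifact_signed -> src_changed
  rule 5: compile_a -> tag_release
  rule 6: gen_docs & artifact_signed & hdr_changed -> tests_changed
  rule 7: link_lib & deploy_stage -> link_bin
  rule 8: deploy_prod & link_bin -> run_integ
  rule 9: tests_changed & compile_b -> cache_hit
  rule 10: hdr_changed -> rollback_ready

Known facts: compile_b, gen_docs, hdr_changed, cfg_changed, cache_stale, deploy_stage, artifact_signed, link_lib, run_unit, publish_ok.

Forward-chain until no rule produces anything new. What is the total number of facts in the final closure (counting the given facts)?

18

Round 1: rule 3 [deploy_stage & hdr_changed -> format_ok]; rule 4 [artifact_signed -> src_changed]; rule 6 [gen_docs & artifact_signed & hdr_changed -> tests_changed]; rule 7 [link_lib & deploy_stage -> link_bin]; rule 10 [hdr_changed -> rollback_ready]. New: format_ok, src_changed, tests_changed, link_bin, rollback_ready.
Round 2: rule 2 [src_changed -> lint_clean]; rule 9 [tests_changed & compile_b -> cache_hit]. New: lint_clean, cache_hit.
Round 3: rule 1 [cache_hit & link_bin -> compile_c]. New: compile_c.
Closure: {artifact_signed, cache_hit, cache_stale, cfg_changed, compile_b, compile_c, deploy_stage, format_ok, gen_docs, hdr_changed, link_bin, link_lib, lint_clean, publish_ok, rollback_ready, run_unit, src_changed, tests_changed} — 18 facts.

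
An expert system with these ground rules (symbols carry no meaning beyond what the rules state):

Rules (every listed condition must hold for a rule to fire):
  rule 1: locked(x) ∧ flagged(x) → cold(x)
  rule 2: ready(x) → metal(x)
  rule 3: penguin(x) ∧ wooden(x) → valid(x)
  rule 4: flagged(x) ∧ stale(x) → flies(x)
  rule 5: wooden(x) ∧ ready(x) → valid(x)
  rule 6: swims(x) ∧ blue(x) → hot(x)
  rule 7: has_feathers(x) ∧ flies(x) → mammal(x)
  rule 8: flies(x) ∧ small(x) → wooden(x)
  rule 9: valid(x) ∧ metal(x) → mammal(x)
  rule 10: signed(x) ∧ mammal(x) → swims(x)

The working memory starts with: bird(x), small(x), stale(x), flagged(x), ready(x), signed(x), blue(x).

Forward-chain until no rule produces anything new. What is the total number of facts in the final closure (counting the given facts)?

Round 1: rule 2 [ready(x) → metal(x)]; rule 4 [flagged(x) ∧ stale(x) → flies(x)]. New: metal(x), flies(x).
Round 2: rule 8 [flies(x) ∧ small(x) → wooden(x)]. New: wooden(x).
Round 3: rule 5 [wooden(x) ∧ ready(x) → valid(x)]. New: valid(x).
Round 4: rule 9 [valid(x) ∧ metal(x) → mammal(x)]. New: mammal(x).
Round 5: rule 10 [signed(x) ∧ mammal(x) → swims(x)]. New: swims(x).
Round 6: rule 6 [swims(x) ∧ blue(x) → hot(x)]. New: hot(x).
Closure: {bird(x), blue(x), flagged(x), flies(x), hot(x), mammal(x), metal(x), ready(x), signed(x), small(x), stale(x), swims(x), valid(x), wooden(x)} — 14 facts.

14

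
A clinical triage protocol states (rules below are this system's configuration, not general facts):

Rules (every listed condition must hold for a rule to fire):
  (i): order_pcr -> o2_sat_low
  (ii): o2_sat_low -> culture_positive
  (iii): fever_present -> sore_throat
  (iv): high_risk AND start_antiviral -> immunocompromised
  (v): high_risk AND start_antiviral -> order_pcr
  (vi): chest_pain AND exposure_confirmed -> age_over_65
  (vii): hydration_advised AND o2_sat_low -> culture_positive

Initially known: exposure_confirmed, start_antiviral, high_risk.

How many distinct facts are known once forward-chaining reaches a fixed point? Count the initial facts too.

7

Round 1 — (iv), (v), derive immunocompromised, order_pcr.
Round 2 — (i), derive o2_sat_low.
Round 3 — (ii), derive culture_positive.
Closure: {culture_positive, exposure_confirmed, high_risk, immunocompromised, o2_sat_low, order_pcr, start_antiviral} — 7 facts.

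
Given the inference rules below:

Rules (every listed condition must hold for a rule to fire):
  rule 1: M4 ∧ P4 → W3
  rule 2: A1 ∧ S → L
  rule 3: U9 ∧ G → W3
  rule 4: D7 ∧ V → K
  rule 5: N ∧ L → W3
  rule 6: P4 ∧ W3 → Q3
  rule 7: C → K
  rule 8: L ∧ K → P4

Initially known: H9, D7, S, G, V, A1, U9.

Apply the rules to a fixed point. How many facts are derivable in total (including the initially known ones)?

Round 1 — rule 2, rule 3, rule 4, derive L, W3, K.
Round 2 — rule 8, derive P4.
Round 3 — rule 6, derive Q3.
Closure: {A1, D7, G, H9, K, L, P4, Q3, S, U9, V, W3} — 12 facts.

12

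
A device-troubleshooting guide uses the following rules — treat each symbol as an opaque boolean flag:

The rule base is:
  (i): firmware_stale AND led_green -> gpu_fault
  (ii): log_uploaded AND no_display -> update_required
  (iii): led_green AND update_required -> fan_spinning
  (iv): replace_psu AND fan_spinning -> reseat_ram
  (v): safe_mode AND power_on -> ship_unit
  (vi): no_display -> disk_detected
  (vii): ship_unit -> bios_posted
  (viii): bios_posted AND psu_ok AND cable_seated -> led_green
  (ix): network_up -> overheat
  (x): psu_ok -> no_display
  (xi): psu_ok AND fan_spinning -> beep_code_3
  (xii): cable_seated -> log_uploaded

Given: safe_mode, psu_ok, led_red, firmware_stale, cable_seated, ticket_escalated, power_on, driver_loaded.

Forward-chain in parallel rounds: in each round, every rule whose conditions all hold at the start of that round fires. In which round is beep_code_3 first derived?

5

Round 1 — (v), (x), (xii), derive ship_unit, no_display, log_uploaded.
Round 2 — (ii), (vi), (vii), derive update_required, disk_detected, bios_posted.
Round 3 — (viii), derive led_green.
Round 4 — (i), (iii), derive gpu_fault, fan_spinning.
Round 5 — (xi), derive beep_code_3.
beep_code_3 first appears in round 5.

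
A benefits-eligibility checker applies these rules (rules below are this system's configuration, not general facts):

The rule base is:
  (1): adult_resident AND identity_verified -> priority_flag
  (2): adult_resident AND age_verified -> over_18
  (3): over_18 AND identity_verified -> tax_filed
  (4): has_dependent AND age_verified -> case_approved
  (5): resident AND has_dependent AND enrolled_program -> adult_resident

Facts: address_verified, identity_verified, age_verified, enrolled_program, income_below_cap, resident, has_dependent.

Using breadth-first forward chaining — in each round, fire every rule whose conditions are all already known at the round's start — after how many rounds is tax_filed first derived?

Round 1 — (4), (5), derive case_approved, adult_resident.
Round 2 — (1), (2), derive priority_flag, over_18.
Round 3 — (3), derive tax_filed.
tax_filed first appears in round 3.

3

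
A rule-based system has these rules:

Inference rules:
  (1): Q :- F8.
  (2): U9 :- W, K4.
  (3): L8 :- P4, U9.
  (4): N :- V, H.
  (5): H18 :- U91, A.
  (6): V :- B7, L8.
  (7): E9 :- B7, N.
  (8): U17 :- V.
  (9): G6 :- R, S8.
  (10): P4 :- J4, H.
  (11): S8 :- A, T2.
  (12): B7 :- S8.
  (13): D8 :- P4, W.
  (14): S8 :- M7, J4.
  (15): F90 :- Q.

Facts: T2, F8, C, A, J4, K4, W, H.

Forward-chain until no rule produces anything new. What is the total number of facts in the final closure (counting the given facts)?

Round 1 — (1), (2), (10), (11), derive Q, U9, P4, S8.
Round 2 — (3), (12), (13), (15), derive L8, B7, D8, F90.
Round 3 — (6), derive V.
Round 4 — (4), (8), derive N, U17.
Round 5 — (7), derive E9.
Closure: {A, B7, C, D8, E9, F8, F90, H, J4, K4, L8, N, P4, Q, S8, T2, U17, U9, V, W} — 20 facts.

20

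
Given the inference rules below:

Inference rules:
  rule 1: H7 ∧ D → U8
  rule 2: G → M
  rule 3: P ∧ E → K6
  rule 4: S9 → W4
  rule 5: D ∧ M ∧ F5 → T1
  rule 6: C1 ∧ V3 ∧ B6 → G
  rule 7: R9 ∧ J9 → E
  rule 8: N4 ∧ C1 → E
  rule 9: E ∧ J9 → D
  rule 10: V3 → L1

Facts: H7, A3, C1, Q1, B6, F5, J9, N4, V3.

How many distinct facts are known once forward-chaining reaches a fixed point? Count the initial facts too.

[1] rule 6 [C1 ∧ V3 ∧ B6 → G]; rule 8 [N4 ∧ C1 → E]; rule 10 [V3 → L1]. ⇒ new: G, E, L1.
[2] rule 2 [G → M]; rule 9 [E ∧ J9 → D]. ⇒ new: M, D.
[3] rule 1 [H7 ∧ D → U8]; rule 5 [D ∧ M ∧ F5 → T1]. ⇒ new: U8, T1.
Closure: {A3, B6, C1, D, E, F5, G, H7, J9, L1, M, N4, Q1, T1, U8, V3} — 16 facts.

16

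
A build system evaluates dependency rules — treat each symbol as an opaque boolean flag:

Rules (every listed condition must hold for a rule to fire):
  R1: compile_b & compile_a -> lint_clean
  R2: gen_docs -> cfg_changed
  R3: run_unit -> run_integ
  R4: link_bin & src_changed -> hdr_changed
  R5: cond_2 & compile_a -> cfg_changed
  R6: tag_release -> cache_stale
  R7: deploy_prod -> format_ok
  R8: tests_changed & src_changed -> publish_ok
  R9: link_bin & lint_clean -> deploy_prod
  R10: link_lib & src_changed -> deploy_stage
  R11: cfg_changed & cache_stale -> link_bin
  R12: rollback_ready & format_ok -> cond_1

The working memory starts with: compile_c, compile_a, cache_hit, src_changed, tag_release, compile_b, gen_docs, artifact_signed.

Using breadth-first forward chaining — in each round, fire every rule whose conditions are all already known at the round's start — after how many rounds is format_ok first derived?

Round 1: R1 [compile_b & compile_a -> lint_clean]; R2 [gen_docs -> cfg_changed]; R6 [tag_release -> cache_stale]. Adds lint_clean, cfg_changed, cache_stale.
Round 2: R11 [cfg_changed & cache_stale -> link_bin]. Adds link_bin.
Round 3: R4 [link_bin & src_changed -> hdr_changed]; R9 [link_bin & lint_clean -> deploy_prod]. Adds hdr_changed, deploy_prod.
Round 4: R7 [deploy_prod -> format_ok]. Adds format_ok.
format_ok first appears in round 4.

4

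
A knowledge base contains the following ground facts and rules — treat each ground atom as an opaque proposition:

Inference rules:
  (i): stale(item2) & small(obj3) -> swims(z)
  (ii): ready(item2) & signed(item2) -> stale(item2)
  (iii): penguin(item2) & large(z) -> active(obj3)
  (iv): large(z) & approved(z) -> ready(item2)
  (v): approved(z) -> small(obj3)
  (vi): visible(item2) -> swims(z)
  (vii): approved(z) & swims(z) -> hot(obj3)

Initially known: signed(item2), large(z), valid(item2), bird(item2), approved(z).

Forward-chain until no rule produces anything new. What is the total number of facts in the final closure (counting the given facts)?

10

Round 1 — (iv), (v), derive ready(item2), small(obj3).
Round 2 — (ii), derive stale(item2).
Round 3 — (i), derive swims(z).
Round 4 — (vii), derive hot(obj3).
Closure: {approved(z), bird(item2), hot(obj3), large(z), ready(item2), signed(item2), small(obj3), stale(item2), swims(z), valid(item2)} — 10 facts.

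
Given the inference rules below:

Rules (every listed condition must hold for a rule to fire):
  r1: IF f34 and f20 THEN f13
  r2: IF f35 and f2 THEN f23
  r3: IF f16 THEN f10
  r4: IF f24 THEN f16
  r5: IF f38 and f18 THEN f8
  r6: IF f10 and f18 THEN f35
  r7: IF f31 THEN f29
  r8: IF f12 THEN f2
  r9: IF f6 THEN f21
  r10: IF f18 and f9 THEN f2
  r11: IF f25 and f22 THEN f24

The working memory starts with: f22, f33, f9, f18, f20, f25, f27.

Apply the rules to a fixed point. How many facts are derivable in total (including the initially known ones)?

13

[1] r10 [IF f18 and f9 THEN f2]; r11 [IF f25 and f22 THEN f24]. ⇒ new: f2, f24.
[2] r4 [IF f24 THEN f16]. ⇒ new: f16.
[3] r3 [IF f16 THEN f10]. ⇒ new: f10.
[4] r6 [IF f10 and f18 THEN f35]. ⇒ new: f35.
[5] r2 [IF f35 and f2 THEN f23]. ⇒ new: f23.
Closure: {f10, f16, f18, f2, f20, f22, f23, f24, f25, f27, f33, f35, f9} — 13 facts.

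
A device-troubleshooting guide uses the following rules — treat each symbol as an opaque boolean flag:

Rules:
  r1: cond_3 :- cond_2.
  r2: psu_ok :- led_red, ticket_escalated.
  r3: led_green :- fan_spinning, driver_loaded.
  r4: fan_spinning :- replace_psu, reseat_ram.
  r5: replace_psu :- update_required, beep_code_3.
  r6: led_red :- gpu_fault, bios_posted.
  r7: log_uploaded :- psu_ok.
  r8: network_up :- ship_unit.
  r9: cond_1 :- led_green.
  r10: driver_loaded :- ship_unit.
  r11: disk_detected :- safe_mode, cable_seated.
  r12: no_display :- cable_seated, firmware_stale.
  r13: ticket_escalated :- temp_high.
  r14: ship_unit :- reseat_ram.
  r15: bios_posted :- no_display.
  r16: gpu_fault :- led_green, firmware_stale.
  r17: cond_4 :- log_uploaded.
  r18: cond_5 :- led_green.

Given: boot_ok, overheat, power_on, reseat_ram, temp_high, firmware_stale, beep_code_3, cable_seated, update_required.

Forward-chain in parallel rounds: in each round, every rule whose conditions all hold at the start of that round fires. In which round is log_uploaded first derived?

7

Round 1 — r5, r12, r13, r14, derive replace_psu, no_display, ticket_escalated, ship_unit.
Round 2 — r4, r8, r10, r15, derive fan_spinning, network_up, driver_loaded, bios_posted.
Round 3 — r3, derive led_green.
Round 4 — r9, r16, r18, derive cond_1, gpu_fault, cond_5.
Round 5 — r6, derive led_red.
Round 6 — r2, derive psu_ok.
Round 7 — r7, derive log_uploaded.
log_uploaded first appears in round 7.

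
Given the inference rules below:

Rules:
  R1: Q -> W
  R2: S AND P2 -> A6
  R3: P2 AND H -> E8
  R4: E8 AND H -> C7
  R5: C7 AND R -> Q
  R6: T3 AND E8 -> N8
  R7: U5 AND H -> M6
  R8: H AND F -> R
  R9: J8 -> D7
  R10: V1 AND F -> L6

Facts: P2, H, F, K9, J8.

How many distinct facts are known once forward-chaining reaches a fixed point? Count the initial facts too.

Round 1: R3 [P2 AND H -> E8]; R8 [H AND F -> R]; R9 [J8 -> D7]. New: E8, R, D7.
Round 2: R4 [E8 AND H -> C7]. New: C7.
Round 3: R5 [C7 AND R -> Q]. New: Q.
Round 4: R1 [Q -> W]. New: W.
Closure: {C7, D7, E8, F, H, J8, K9, P2, Q, R, W} — 11 facts.

11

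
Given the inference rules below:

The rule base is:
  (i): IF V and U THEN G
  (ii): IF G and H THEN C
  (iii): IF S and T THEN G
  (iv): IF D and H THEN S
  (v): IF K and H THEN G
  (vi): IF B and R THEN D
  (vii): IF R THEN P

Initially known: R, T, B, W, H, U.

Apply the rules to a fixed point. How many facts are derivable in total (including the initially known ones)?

11

Round 1 fires (vi), (vii), giving D, P.
Round 2 fires (iv), giving S.
Round 3 fires (iii), giving G.
Round 4 fires (ii), giving C.
Closure: {B, C, D, G, H, P, R, S, T, U, W} — 11 facts.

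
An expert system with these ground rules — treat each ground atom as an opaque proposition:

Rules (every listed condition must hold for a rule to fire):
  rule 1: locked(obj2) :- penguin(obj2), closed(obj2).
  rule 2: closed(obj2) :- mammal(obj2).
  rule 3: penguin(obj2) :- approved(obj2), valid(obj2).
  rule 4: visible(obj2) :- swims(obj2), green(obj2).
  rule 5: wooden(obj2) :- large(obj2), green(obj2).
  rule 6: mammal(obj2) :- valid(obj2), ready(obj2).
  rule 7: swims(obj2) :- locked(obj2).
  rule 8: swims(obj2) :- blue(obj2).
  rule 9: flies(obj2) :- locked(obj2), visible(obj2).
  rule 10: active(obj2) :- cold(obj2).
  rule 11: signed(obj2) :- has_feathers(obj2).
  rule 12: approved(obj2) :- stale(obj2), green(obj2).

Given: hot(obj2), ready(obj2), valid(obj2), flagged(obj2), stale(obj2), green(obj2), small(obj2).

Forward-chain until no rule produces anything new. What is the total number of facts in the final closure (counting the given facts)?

15

Round 1: rule 6 [mammal(obj2) :- valid(obj2), ready(obj2).]; rule 12 [approved(obj2) :- stale(obj2), green(obj2).]. New: mammal(obj2), approved(obj2).
Round 2: rule 2 [closed(obj2) :- mammal(obj2).]; rule 3 [penguin(obj2) :- approved(obj2), valid(obj2).]. New: closed(obj2), penguin(obj2).
Round 3: rule 1 [locked(obj2) :- penguin(obj2), closed(obj2).]. New: locked(obj2).
Round 4: rule 7 [swims(obj2) :- locked(obj2).]. New: swims(obj2).
Round 5: rule 4 [visible(obj2) :- swims(obj2), green(obj2).]. New: visible(obj2).
Round 6: rule 9 [flies(obj2) :- locked(obj2), visible(obj2).]. New: flies(obj2).
Closure: {approved(obj2), closed(obj2), flagged(obj2), flies(obj2), green(obj2), hot(obj2), locked(obj2), mammal(obj2), penguin(obj2), ready(obj2), small(obj2), stale(obj2), swims(obj2), valid(obj2), visible(obj2)} — 15 facts.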